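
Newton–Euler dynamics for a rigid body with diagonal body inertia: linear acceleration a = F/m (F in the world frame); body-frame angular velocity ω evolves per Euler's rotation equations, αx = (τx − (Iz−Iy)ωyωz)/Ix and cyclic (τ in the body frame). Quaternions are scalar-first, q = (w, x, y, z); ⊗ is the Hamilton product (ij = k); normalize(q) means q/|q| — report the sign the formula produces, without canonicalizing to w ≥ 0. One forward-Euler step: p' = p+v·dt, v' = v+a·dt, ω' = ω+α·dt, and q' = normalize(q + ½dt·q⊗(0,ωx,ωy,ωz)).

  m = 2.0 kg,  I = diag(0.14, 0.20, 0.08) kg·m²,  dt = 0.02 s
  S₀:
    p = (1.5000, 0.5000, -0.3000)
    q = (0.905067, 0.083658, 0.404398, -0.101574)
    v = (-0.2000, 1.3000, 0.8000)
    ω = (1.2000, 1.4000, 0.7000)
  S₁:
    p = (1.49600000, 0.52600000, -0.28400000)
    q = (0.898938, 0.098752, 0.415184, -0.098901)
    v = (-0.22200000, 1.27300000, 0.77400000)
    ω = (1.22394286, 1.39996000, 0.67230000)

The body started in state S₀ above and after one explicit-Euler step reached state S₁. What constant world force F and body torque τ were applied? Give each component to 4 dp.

v₁ − v₀ = (-0.02200000, -0.02700000, -0.02600000)
m·(v₁−v₀)/dt = (-2.2000, -2.7000, -2.6000)
rate change Δω = (0.02394286, -0.00004000, -0.02770000)
applied torque τ = (0.0500, 0.0500, -0.0100)

F = (-2.2000, -2.7000, -2.6000)
τ = (0.0500, 0.0500, -0.0100)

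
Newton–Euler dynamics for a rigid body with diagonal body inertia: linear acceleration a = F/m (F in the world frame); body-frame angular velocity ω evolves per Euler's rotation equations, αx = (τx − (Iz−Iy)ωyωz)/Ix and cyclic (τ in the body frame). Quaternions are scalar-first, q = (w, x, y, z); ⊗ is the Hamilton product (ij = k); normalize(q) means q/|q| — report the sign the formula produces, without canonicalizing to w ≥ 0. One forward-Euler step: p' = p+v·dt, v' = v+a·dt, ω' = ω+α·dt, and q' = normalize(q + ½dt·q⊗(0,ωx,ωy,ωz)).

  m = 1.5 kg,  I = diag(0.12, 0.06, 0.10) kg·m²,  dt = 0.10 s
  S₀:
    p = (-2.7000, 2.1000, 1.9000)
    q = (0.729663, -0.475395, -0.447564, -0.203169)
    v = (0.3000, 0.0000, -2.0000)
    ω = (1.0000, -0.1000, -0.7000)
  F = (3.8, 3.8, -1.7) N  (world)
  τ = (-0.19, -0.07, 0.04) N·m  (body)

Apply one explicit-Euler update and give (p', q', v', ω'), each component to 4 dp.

gyro term ω×Iω = (0.0028, -0.0140, 0.0060)
angular accel α = (-1.6067, -0.9333, 0.3400)
new body rate ω' = (0.8393, -0.1933, -0.6660)
Hamilton product q⊗(0,ω) = (0.2884203, 1.0226409, -0.6089118, -0.0156606)
q' = normalize(q + ½dt·q⊗(0,ω)) = (0.7427, -0.4235, -0.4771, -0.2036)
a = (2.5333, 2.5333, -1.1333)
new position p' = (-2.6700, 2.1000, 1.7000)
v' = v + a·dt = (0.5533, 0.2533, -2.1133)

p' = (-2.6700, 2.1000, 1.7000)
q' = (0.7427, -0.4235, -0.4771, -0.2036)
v' = (0.5533, 0.2533, -2.1133)
ω' = (0.8393, -0.1933, -0.6660)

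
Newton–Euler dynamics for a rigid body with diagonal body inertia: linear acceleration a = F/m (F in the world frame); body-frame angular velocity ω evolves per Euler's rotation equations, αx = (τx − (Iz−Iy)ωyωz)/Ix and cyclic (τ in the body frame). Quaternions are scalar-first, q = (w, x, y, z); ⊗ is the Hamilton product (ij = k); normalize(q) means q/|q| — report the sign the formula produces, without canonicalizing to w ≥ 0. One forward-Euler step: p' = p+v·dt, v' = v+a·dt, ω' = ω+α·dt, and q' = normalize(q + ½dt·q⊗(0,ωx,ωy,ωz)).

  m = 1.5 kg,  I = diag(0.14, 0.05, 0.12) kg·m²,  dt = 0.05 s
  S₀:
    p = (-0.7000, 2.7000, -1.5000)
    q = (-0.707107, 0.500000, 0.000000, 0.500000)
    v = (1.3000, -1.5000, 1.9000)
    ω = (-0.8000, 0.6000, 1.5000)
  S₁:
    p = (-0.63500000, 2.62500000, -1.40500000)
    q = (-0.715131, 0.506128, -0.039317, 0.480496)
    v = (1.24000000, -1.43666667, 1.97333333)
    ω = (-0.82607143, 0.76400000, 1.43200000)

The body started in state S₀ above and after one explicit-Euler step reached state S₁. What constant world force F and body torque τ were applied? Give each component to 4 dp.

rate change Δω = (-0.02607143, 0.16400000, -0.06800000)
precession coupling = (0.0630, -0.0240, 0.0432)
applied torque τ = (-0.0100, 0.1400, -0.1200)
v₁ − v₀ = (-0.06000000, 0.06333333, 0.07333333)
F = m·Δv/dt = (-1.8000, 1.9000, 2.2000)

F = (-1.8000, 1.9000, 2.2000)
τ = (-0.0100, 0.1400, -0.1200)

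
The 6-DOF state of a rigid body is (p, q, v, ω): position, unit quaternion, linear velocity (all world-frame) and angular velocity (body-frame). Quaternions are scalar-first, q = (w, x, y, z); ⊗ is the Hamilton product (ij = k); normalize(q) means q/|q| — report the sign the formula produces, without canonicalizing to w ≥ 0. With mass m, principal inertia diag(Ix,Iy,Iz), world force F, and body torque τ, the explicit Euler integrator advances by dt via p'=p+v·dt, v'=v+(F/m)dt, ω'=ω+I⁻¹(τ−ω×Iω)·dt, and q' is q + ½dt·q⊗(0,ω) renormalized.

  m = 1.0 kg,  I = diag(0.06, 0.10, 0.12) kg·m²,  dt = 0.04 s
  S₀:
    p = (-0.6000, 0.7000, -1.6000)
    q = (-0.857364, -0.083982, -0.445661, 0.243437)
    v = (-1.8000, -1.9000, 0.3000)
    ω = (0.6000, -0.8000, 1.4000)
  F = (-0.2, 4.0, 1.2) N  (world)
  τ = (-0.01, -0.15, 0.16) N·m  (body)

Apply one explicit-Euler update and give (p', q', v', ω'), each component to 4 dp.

α = I⁻¹(τ − ω×Iω) = (0.2067, -0.9960, 1.4933)
ω' = ω + α·dt = (0.6083, -0.8398, 1.4597)
2q̇ = q⊗(0,ω) = (-0.6469514, -0.9435942, 0.9495282, -0.8657274)
q' = normalize(q + ½dt·q⊗(0,ω)) = (-0.8698, -0.1028, -0.4264, 0.2260)
a = F/m = (-0.2000, 4.0000, 1.2000)
p + v·dt = (-0.6720, 0.6240, -1.5880)
new velocity v' = (-1.8080, -1.7400, 0.3480)

p' = (-0.6720, 0.6240, -1.5880)
q' = (-0.8698, -0.1028, -0.4264, 0.2260)
v' = (-1.8080, -1.7400, 0.3480)
ω' = (0.6083, -0.8398, 1.4597)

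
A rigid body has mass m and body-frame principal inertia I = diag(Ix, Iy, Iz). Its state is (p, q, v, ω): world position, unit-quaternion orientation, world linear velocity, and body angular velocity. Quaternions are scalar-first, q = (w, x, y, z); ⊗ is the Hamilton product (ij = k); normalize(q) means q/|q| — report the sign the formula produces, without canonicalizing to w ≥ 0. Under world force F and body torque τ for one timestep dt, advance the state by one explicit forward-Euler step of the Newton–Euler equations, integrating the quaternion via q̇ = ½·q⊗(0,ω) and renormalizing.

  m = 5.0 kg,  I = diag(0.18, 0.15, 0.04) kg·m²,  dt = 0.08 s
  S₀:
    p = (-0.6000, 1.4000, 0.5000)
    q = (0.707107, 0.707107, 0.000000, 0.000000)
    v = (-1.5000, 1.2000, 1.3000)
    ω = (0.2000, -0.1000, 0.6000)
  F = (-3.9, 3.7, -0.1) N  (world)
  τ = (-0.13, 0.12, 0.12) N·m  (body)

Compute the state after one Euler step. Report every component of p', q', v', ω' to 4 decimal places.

precession coupling ω×(Iω) = (0.0066, 0.0168, 0.0006)
angular accel α = (-0.7589, 0.6880, 2.9850)
new body rate ω' = (0.1393, -0.0450, 0.8388)
Hamilton product q⊗(0,ω) = (-0.1414214, 0.1414214, -0.4949749, 0.3535535)
q + ½dt·q⊗(0,ω), renormalized = (0.7012, 0.7125, -0.0198, 0.0141)
a = (-0.7800, 0.7400, -0.0200)
p' = p + v·dt = (-0.7200, 1.4960, 0.6040)
v + (F/m)dt = (-1.5624, 1.2592, 1.2984)

p' = (-0.7200, 1.4960, 0.6040)
q' = (0.7012, 0.7125, -0.0198, 0.0141)
v' = (-1.5624, 1.2592, 1.2984)
ω' = (0.1393, -0.0450, 0.8388)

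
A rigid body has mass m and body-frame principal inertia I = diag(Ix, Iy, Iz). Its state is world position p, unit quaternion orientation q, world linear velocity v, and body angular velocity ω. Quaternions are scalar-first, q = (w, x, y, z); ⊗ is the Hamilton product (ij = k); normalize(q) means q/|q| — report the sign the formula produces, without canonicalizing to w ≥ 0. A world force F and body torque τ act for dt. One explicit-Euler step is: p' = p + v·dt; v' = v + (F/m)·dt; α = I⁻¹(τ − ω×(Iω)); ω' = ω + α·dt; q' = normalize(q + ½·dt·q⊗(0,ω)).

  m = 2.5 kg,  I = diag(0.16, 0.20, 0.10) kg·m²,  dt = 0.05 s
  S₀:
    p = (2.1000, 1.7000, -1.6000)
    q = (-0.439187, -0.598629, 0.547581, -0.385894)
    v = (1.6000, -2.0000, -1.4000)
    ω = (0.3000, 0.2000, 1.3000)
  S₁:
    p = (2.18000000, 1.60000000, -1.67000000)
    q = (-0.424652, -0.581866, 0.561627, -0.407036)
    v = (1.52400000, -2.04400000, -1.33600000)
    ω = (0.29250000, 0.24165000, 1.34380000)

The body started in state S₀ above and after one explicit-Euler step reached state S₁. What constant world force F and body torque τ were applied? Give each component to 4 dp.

ω₁ − ω₀ = (-0.00750000, 0.04165000, 0.04380000)
precession coupling = (-0.0260, 0.0234, 0.0024)
I·α + gyro = (-0.0500, 0.1900, 0.0900)
velocity change Δv = (-0.07600000, -0.04400000, 0.06400000)
applied force F = (-3.8000, -2.2000, 3.2000)

F = (-3.8000, -2.2000, 3.2000)
τ = (-0.0500, 0.1900, 0.0900)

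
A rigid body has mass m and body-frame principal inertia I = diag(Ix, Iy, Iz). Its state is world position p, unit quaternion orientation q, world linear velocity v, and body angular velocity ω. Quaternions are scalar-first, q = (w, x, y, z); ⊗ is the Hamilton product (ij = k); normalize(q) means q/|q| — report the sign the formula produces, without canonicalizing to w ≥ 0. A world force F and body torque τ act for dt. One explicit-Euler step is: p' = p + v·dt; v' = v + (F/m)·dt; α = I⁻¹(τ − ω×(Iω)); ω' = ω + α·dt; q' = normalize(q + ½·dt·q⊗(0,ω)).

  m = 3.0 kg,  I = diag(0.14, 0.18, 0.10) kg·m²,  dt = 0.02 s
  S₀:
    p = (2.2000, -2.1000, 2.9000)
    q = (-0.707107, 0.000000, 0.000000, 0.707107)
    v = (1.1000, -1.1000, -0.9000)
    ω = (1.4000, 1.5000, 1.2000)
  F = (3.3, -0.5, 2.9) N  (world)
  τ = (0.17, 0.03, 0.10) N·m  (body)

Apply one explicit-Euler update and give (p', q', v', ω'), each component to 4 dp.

p' = (2.2220, -2.1220, 2.8820)
q' = (-0.7154, -0.0205, -0.0007, 0.6984)
v' = (1.1220, -1.1033, -0.8807)
ω' = (1.4449, 1.4959, 1.2032)

angular accel α = (2.2429, -0.2067, 0.1600)
new body rate ω' = (1.4449, 1.4959, 1.2032)
q⊗(0,ω) = (-0.8485284, -2.0506103, -0.0707107, -0.8485284)
q + ½dt·q⊗(0,ω), renormalized = (-0.7154, -0.0205, -0.0007, 0.6984)
a = (1.1000, -0.1667, 0.9667)
p + v·dt = (2.2220, -2.1220, 2.8820)
new velocity v' = (1.1220, -1.1033, -0.8807)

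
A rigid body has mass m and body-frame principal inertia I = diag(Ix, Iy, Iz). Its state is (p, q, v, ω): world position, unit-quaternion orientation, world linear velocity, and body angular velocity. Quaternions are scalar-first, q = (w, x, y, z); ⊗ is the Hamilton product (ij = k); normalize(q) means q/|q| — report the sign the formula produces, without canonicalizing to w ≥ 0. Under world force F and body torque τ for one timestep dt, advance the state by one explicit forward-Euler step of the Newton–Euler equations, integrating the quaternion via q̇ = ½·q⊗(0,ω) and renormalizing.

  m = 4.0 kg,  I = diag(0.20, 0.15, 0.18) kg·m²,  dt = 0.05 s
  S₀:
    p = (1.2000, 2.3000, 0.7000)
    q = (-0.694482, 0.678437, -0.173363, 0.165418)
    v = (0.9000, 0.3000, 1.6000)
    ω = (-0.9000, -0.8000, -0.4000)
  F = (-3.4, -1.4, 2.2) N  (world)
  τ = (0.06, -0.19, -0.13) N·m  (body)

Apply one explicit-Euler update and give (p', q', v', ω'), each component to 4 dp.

p' = (1.2450, 2.3150, 0.7800)
q' = (-0.6807, 0.6988, -0.1563, 0.1548)
v' = (0.8575, 0.2825, 1.6275)
ω' = (-0.8874, -0.8657, -0.4261)

precession coupling ω×(Iω) = (0.0096, 0.0072, -0.0360)
angular accel α = (0.2520, -1.3147, -0.5222)
ω + α·dt = (-0.8874, -0.8657, -0.4261)
q⊗(0,ω) = (0.5380701, 0.8267134, 0.6780842, -0.4209835)
updated quaternion q' = (-0.6807, 0.6988, -0.1563, 0.1548)
a = F/m = (-0.8500, -0.3500, 0.5500)
p' = p + v·dt = (1.2450, 2.3150, 0.7800)
v + (F/m)dt = (0.8575, 0.2825, 1.6275)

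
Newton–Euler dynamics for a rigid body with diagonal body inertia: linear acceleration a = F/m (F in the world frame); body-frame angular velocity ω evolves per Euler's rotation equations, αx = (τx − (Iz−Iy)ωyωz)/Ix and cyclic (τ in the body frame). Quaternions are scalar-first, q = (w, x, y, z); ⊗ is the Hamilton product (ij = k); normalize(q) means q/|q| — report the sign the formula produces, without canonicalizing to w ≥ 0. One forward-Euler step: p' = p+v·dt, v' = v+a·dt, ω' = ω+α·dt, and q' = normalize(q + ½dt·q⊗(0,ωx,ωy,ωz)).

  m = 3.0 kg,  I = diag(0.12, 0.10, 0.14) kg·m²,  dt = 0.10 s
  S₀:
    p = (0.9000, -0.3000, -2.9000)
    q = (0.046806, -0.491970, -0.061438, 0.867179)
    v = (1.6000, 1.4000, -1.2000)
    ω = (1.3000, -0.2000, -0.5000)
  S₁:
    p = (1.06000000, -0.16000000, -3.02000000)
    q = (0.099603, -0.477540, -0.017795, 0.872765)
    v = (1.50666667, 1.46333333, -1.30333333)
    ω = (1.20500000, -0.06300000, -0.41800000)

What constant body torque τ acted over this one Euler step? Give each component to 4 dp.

rate change Δω = (-0.09500000, 0.13700000, 0.08200000)
τ = I·(Δω/dt) + ω₀×(Iω₀) = (-0.1100, 0.1500, 0.1200)

τ = (-0.1100, 0.1500, 0.1200)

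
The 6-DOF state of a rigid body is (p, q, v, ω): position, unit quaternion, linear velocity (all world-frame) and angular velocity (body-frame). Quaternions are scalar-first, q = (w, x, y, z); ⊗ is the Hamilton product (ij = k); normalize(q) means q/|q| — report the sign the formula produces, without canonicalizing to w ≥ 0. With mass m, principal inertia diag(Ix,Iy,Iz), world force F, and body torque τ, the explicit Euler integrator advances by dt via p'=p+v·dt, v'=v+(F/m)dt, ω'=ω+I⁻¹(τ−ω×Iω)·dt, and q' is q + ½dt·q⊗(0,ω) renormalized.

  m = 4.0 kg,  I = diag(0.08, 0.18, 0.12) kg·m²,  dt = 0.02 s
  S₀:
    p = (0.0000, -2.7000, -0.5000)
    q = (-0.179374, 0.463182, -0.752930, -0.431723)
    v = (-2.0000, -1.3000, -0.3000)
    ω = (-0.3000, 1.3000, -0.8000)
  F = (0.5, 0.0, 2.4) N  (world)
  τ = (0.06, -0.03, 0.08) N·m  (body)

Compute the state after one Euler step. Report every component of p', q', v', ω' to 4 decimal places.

p' = (-0.0400, -2.7260, -0.5060)
q' = (-0.1716, 0.4753, -0.7502, -0.4265)
v' = (-1.9975, -1.3000, -0.2880)
ω' = (-0.3006, 1.2977, -0.7802)

a = F/m = (0.1250, 0.0000, 0.6000)
new position p' = (-0.0400, -2.7260, -0.5060)
new velocity v' = (-1.9975, -1.3000, -0.2880)
ω×(Iω) gyroscopic = (0.0624, -0.0096, -0.0390)
α = I⁻¹(τ − ω×Iω) = (-0.0300, -0.1133, 0.9917)
ω + α·dt = (-0.3006, 1.2977, -0.7802)
2q̇ = q⊗(0,ω) = (0.7723852, 1.2173961, 0.2668763, 0.5197568)
updated quaternion q' = (-0.1716, 0.4753, -0.7502, -0.4265)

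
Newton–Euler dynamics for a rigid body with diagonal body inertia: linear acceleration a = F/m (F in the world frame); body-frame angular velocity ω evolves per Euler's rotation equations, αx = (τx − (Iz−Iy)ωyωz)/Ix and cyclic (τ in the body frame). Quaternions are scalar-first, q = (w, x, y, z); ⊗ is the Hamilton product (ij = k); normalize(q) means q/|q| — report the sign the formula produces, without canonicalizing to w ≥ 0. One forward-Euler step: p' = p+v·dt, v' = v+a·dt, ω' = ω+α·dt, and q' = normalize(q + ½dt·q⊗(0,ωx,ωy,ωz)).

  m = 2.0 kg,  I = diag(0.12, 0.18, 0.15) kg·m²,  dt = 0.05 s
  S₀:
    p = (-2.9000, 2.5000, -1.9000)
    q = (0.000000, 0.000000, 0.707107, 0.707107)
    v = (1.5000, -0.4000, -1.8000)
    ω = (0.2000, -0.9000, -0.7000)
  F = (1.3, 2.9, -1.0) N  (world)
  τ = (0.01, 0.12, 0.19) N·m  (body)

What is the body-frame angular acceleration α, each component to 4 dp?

α = (0.2408, 0.6433, 1.3387)

precession coupling ω×(Iω) = (-0.0189, 0.0042, -0.0108)
α = I⁻¹(τ − ω×Iω) = (0.2408, 0.6433, 1.3387)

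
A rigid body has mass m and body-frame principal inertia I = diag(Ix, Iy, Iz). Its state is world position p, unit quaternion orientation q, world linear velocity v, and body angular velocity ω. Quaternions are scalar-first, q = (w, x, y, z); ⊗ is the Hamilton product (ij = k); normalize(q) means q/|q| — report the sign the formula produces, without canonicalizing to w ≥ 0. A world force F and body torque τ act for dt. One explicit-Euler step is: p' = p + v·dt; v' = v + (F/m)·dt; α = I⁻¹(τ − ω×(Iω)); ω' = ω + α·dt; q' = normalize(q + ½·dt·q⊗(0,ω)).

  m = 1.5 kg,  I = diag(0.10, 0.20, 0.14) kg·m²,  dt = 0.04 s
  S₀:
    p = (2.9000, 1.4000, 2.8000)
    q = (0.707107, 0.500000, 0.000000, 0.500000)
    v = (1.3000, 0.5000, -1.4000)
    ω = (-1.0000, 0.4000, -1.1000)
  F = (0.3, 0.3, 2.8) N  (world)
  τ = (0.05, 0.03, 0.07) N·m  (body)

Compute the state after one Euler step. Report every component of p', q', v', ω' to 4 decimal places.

p' = (2.9520, 1.4200, 2.7440)
q' = (0.7278, 0.4816, 0.0067, 0.4882)
v' = (1.3080, 0.5080, -1.3253)
ω' = (-0.9906, 0.4148, -1.0686)

a = (0.2000, 0.2000, 1.8667)
p + v·dt = (2.9520, 1.4200, 2.7440)
v + (F/m)dt = (1.3080, 0.5080, -1.3253)
precession coupling ω×(Iω) = (0.0264, -0.0440, -0.0400)
(τ − ω×Iω)/I = (0.2360, 0.3700, 0.7857)
ω + α·dt = (-0.9906, 0.4148, -1.0686)
q⊗(0,ω) = (1.0500000, -0.9071070, 0.3328428, -0.5778177)
q' = normalize(q + ½dt·q⊗(0,ω)) = (0.7278, 0.4816, 0.0067, 0.4882)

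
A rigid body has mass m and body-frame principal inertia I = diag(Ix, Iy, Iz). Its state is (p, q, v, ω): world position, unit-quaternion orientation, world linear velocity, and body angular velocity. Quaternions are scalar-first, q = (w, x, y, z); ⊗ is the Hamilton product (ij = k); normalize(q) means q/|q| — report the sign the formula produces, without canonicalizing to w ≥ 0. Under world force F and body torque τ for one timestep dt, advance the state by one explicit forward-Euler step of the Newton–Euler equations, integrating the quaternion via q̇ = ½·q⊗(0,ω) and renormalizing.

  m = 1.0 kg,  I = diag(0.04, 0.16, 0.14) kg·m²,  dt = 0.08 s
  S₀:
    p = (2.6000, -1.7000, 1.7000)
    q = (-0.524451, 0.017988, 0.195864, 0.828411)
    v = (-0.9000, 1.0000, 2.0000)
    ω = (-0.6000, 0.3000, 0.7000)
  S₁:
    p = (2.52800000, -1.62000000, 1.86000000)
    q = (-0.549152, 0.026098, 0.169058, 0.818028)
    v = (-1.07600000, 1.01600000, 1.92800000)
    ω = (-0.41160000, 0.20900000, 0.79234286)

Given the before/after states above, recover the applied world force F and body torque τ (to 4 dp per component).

F = (-2.2000, 0.2000, -0.9000)
τ = (0.0900, -0.1400, 0.1400)

Δω = ω₁−ω₀ = (0.18840000, -0.09100000, 0.09234286)
ω₀×(Iω₀) = (-0.0042, 0.0420, -0.0216)
I·α + gyro = (0.0900, -0.1400, 0.1400)
Δv = v₁−v₀ = (-0.17600000, 0.01600000, -0.07200000)
F = m·Δv/dt = (-2.2000, 0.2000, -0.9000)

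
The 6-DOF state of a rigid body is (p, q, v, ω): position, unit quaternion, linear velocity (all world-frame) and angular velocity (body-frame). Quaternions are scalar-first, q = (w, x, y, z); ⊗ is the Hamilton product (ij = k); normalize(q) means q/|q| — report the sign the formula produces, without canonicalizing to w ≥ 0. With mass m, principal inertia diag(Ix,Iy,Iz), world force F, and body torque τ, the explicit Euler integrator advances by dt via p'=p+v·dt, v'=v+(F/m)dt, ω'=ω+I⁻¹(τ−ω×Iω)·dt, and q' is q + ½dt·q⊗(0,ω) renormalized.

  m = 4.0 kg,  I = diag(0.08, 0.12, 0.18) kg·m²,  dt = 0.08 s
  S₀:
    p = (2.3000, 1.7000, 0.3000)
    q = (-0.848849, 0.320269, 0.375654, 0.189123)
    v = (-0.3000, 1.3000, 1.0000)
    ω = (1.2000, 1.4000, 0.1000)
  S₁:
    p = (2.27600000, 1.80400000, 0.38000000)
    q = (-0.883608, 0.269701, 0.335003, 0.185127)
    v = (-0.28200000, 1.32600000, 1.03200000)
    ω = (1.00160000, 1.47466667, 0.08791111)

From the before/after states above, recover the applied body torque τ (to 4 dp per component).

τ = (-0.1900, 0.1000, 0.0400)

ω₁ − ω₀ = (-0.19840000, 0.07466667, -0.01208889)
applied torque τ = (-0.1900, 0.1000, 0.0400)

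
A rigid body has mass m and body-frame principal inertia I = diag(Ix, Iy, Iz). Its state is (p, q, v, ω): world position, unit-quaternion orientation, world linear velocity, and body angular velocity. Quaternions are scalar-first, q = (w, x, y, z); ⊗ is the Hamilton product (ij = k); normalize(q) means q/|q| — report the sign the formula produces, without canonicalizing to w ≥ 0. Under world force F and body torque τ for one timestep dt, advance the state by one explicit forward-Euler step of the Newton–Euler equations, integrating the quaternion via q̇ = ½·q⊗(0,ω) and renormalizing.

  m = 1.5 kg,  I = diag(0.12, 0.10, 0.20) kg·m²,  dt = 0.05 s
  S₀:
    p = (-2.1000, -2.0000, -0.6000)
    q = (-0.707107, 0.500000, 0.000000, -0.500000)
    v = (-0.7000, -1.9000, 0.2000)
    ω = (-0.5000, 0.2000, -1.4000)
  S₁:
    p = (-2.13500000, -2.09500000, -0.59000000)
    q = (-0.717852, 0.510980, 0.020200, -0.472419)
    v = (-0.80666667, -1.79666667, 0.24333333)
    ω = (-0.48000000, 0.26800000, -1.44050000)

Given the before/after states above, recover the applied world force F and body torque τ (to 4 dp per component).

Δω = ω₁−ω₀ = (0.02000000, 0.06800000, -0.04050000)
I·α + gyro = (0.0200, 0.0800, -0.1600)
v₁ − v₀ = (-0.10666667, 0.10333333, 0.04333333)
F = m·Δv/dt = (-3.2000, 3.1000, 1.3000)

F = (-3.2000, 3.1000, 1.3000)
τ = (0.0200, 0.0800, -0.1600)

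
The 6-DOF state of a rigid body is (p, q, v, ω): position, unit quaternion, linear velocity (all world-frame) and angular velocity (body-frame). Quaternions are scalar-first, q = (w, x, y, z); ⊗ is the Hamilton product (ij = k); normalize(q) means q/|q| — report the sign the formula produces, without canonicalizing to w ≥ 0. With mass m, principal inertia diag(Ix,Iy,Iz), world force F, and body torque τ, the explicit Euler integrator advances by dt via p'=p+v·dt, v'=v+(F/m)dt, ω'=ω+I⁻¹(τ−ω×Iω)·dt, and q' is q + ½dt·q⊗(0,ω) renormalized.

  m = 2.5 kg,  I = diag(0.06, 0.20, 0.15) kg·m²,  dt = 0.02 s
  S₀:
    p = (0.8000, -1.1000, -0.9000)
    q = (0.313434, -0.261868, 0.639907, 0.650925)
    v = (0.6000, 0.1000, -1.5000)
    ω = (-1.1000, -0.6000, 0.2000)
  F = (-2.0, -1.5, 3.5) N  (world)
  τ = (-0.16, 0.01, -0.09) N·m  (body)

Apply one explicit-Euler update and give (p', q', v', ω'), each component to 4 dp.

p' = p + v·dt = (0.8120, -1.0980, -0.9300)
v + (F/m)dt = (0.5840, 0.0880, -1.4720)
precession coupling ω×(Iω) = (0.0060, 0.0198, 0.0924)
(τ − ω×Iω)/I = (-2.7667, -0.0490, -1.2160)
new body rate ω' = (-1.1553, -0.6010, 0.1757)
Hamilton product q⊗(0,ω) = (-0.0342956, 0.1737590, -0.8517043, 0.9237053)
q + ½dt·q⊗(0,ω), renormalized = (0.3131, -0.2601, 0.6313, 0.6601)

p' = (0.8120, -1.0980, -0.9300)
q' = (0.3131, -0.2601, 0.6313, 0.6601)
v' = (0.5840, 0.0880, -1.4720)
ω' = (-1.1553, -0.6010, 0.1757)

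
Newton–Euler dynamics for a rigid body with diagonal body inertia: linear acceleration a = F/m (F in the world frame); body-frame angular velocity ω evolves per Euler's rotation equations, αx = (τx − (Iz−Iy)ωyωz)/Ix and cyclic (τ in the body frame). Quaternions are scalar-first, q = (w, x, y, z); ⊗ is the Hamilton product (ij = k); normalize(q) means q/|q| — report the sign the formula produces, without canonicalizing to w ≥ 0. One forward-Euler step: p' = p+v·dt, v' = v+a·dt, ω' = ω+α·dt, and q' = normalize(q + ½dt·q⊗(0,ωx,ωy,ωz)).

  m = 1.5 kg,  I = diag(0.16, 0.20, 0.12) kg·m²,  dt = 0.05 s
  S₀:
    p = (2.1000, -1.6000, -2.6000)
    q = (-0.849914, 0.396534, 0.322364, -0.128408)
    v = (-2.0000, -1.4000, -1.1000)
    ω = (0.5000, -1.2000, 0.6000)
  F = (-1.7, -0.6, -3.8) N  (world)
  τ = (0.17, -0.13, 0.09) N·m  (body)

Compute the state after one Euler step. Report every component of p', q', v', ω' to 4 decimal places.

p' = (2.0000, -1.6700, -2.6550)
q' = (-0.8427, 0.3866, 0.3401, -0.1570)
v' = (-2.0567, -1.4200, -1.2267)
ω' = (0.5351, -1.2355, 0.6475)

gyro term ω×Iω = (0.0576, 0.0120, -0.0240)
α = I⁻¹(τ − ω×Iω) = (0.7025, -0.7100, 0.9500)
ω + α·dt = (0.5351, -1.2355, 0.6475)
2q̇ = q⊗(0,ω) = (0.2656146, -0.3856282, 0.7177724, -1.1469712)
q + ½dt·q⊗(0,ω), renormalized = (-0.8427, 0.3866, 0.3401, -0.1570)
linear accel F/m = (-1.1333, -0.4000, -2.5333)
p + v·dt = (2.0000, -1.6700, -2.6550)
v' = v + a·dt = (-2.0567, -1.4200, -1.2267)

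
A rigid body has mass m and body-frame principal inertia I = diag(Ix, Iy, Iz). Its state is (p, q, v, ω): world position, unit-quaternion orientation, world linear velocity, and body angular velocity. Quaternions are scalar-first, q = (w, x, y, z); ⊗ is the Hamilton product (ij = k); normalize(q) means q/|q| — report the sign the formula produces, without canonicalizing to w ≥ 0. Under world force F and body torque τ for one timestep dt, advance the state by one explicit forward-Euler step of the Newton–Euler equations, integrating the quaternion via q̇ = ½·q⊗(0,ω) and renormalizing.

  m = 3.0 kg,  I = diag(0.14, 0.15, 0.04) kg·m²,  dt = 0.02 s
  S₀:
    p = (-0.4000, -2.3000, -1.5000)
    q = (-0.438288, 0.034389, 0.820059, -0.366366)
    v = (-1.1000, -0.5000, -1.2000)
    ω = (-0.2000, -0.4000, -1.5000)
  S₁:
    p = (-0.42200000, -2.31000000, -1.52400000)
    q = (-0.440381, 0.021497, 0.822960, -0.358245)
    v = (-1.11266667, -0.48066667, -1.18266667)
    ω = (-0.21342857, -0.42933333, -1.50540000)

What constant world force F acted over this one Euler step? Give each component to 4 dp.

v₁ − v₀ = (-0.01266667, 0.01933333, 0.01733333)
F = m·Δv/dt = (-1.9000, 2.9000, 2.6000)

F = (-1.9000, 2.9000, 2.6000)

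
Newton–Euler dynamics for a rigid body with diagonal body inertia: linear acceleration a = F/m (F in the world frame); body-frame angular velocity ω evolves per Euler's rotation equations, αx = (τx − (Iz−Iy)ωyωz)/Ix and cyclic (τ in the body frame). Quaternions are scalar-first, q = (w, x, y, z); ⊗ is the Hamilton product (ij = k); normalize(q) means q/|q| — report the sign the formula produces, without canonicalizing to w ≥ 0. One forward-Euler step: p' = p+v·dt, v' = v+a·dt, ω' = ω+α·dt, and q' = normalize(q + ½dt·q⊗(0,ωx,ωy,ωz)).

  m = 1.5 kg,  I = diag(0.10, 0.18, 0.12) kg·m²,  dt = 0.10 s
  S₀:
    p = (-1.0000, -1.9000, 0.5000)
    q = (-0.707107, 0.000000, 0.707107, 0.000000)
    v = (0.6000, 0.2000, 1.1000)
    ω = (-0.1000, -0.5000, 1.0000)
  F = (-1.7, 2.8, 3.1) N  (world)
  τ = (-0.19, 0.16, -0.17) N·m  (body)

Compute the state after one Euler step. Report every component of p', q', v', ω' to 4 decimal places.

new position p' = (-0.9400, -1.8800, 0.6100)
new velocity v' = (0.4867, 0.3867, 1.3067)
ω×(Iω) gyroscopic = (0.0300, 0.0020, 0.0040)
α = I⁻¹(τ − ω×Iω) = (-2.2000, 0.8778, -1.4500)
ω' = ω + α·dt = (-0.3200, -0.4122, 0.8550)
2q̇ = q⊗(0,ω) = (0.3535535, 0.7778177, 0.3535535, -0.6363963)
q' = normalize(q + ½dt·q⊗(0,ω)) = (-0.6883, 0.0388, 0.7236, -0.0318)

p' = (-0.9400, -1.8800, 0.6100)
q' = (-0.6883, 0.0388, 0.7236, -0.0318)
v' = (0.4867, 0.3867, 1.3067)
ω' = (-0.3200, -0.4122, 0.8550)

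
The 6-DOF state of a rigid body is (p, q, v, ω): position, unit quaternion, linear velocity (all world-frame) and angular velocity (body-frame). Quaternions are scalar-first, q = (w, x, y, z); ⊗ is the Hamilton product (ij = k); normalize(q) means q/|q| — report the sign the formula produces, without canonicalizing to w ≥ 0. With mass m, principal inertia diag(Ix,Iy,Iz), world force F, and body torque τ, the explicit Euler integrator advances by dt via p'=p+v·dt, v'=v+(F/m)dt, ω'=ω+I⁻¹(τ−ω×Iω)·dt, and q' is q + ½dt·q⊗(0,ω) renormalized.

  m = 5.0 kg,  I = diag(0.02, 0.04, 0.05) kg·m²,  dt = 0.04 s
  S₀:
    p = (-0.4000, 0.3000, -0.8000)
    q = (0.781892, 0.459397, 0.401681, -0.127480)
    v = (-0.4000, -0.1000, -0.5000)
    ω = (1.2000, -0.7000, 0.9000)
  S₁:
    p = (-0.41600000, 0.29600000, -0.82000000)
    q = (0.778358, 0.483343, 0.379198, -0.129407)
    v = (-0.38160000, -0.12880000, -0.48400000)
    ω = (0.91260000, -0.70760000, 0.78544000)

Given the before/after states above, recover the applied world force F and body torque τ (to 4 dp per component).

F = (2.3000, -3.6000, 2.0000)
τ = (-0.1500, -0.0400, -0.1600)

velocity change Δv = (0.01840000, -0.02880000, 0.01600000)
m·(v₁−v₀)/dt = (2.3000, -3.6000, 2.0000)
ω₁ − ω₀ = (-0.28740000, -0.00760000, -0.11456000)
applied torque τ = (-0.1500, -0.0400, -0.1600)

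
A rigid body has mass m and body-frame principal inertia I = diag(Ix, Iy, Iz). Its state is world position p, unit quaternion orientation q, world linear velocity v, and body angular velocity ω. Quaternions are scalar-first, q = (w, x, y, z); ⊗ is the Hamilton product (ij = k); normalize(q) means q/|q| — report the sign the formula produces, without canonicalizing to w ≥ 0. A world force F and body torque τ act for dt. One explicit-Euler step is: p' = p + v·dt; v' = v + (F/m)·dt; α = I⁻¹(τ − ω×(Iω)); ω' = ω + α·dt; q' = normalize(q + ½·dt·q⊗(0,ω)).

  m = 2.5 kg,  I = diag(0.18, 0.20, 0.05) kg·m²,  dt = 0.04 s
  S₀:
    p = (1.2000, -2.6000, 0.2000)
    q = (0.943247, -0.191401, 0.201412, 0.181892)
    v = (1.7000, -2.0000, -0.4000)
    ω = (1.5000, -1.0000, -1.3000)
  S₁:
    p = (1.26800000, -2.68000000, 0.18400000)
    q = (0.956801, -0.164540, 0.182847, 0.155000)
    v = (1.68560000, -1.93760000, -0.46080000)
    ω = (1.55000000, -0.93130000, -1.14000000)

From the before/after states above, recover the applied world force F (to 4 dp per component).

v₁ − v₀ = (-0.01440000, 0.06240000, -0.06080000)
applied force F = (-0.9000, 3.9000, -3.8000)

F = (-0.9000, 3.9000, -3.8000)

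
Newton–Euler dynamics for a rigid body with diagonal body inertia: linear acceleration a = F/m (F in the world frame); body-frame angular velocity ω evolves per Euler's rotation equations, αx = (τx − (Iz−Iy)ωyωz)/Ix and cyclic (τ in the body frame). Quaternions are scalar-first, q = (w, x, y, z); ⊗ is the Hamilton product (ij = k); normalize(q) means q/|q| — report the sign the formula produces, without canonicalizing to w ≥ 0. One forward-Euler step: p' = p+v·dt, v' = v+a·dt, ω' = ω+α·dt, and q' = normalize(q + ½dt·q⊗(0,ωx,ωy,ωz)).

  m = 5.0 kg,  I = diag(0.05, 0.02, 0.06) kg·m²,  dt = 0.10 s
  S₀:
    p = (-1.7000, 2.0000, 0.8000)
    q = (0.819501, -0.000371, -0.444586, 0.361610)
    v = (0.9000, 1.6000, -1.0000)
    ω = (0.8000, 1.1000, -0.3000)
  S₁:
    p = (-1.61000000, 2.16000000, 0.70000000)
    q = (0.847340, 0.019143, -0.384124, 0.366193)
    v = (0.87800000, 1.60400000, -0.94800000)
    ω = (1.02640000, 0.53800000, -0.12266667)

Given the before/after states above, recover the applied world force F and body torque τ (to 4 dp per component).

F = (-1.1000, 0.2000, 2.6000)
τ = (0.1000, -0.1100, 0.0800)

ω₁ − ω₀ = (0.22640000, -0.56200000, 0.17733333)
ω₀×(Iω₀) = (-0.0132, 0.0024, -0.0264)
applied torque τ = (0.1000, -0.1100, 0.0800)
Δv = v₁−v₀ = (-0.02200000, 0.00400000, 0.05200000)
F = m·Δv/dt = (-1.1000, 0.2000, 2.6000)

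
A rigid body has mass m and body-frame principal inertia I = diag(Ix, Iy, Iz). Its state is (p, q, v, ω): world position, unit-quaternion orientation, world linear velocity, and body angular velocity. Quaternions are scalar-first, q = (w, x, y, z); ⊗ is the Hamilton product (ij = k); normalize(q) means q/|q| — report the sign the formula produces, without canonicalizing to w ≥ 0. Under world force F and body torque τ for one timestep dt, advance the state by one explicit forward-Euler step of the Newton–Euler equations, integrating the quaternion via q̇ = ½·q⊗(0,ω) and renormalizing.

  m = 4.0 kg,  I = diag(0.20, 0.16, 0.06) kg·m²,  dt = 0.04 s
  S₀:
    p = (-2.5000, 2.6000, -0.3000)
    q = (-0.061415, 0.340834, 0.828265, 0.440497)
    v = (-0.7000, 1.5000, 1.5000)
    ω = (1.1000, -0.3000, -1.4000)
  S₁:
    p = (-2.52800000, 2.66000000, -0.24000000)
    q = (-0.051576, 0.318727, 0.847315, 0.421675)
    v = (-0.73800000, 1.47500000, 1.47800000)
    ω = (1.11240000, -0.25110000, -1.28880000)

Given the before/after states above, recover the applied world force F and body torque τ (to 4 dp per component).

F = (-3.8000, -2.5000, -2.2000)
τ = (0.0200, -0.0200, 0.1800)

ω₁ − ω₀ = (0.01240000, 0.04890000, 0.11120000)
precession coupling = (-0.0420, -0.2156, 0.0132)
I·α + gyro = (0.0200, -0.0200, 0.1800)
v₁ − v₀ = (-0.03800000, -0.02500000, -0.02200000)
m·(v₁−v₀)/dt = (-3.8000, -2.5000, -2.2000)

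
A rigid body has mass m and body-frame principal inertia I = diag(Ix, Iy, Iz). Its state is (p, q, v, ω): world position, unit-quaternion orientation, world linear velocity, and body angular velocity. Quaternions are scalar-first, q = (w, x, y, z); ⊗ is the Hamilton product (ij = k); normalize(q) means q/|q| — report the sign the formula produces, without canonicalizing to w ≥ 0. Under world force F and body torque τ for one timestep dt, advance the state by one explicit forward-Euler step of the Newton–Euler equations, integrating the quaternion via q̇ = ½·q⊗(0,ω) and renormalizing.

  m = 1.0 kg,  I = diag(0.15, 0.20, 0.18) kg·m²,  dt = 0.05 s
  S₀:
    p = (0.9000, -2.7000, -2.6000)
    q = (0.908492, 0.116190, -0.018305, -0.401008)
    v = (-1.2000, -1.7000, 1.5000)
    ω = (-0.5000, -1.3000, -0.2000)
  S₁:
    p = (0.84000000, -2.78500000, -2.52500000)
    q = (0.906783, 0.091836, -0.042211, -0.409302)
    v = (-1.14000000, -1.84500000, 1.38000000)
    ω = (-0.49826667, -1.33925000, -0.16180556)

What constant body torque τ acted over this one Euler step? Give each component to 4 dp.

ω₁ − ω₀ = (0.00173333, -0.03925000, 0.03819444)
I·α + gyro = (0.0000, -0.1600, 0.1700)

τ = (0.0000, -0.1600, 0.1700)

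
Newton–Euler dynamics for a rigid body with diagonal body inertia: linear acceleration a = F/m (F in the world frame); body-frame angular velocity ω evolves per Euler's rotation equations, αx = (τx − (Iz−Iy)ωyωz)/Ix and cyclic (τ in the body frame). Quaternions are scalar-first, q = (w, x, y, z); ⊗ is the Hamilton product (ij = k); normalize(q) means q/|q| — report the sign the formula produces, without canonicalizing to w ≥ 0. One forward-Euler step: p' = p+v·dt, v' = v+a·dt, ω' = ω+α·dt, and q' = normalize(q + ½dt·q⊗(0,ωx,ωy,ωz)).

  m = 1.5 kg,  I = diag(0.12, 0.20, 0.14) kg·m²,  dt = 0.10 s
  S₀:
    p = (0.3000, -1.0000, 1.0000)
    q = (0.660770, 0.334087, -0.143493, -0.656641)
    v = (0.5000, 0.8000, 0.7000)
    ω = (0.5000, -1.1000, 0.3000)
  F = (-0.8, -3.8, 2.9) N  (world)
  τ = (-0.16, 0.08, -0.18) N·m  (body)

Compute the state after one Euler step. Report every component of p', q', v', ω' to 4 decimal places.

p' = (0.3500, -0.9200, 1.0700)
q' = (0.6531, 0.3117, -0.2009, -0.6602)
v' = (0.4467, 0.5467, 0.8933)
ω' = (0.3502, -1.0585, 0.2029)

linear accel F/m = (-0.5333, -2.5333, 1.9333)
p' = p + v·dt = (0.3500, -0.9200, 1.0700)
v' = v + a·dt = (0.4467, 0.5467, 0.8933)
gyro term ω×Iω = (0.0198, -0.0030, -0.0440)
α = I⁻¹(τ − ω×Iω) = (-1.4983, 0.4150, -0.9714)
new body rate ω' = (0.3502, -1.0585, 0.2029)
2q̇ = q⊗(0,ω) = (-0.1278935, -0.4349680, -1.1553936, -0.0975182)
q' = normalize(q + ½dt·q⊗(0,ω)) = (0.6531, 0.3117, -0.2009, -0.6602)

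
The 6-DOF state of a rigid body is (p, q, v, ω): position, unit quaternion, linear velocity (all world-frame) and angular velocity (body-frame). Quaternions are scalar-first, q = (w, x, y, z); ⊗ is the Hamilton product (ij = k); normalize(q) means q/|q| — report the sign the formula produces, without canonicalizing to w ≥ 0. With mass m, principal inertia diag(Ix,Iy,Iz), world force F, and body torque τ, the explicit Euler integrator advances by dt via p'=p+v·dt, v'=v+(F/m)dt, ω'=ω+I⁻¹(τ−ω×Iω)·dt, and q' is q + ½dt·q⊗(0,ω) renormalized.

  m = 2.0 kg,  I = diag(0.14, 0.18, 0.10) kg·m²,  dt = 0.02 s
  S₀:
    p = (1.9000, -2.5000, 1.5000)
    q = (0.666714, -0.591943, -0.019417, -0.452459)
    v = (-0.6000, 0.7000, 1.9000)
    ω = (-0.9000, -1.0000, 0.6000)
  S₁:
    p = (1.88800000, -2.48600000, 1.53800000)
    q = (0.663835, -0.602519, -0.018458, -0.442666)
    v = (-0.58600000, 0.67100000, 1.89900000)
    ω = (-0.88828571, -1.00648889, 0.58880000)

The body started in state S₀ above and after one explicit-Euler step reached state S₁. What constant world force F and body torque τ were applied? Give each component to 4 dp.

ω₁ − ω₀ = (0.01171429, -0.00648889, -0.01120000)
I·α + gyro = (0.1300, -0.0800, -0.0200)
v₁ − v₀ = (0.01400000, -0.02900000, -0.00100000)
F = m·Δv/dt = (1.4000, -2.9000, -0.1000)

F = (1.4000, -2.9000, -0.1000)
τ = (0.1300, -0.0800, -0.0200)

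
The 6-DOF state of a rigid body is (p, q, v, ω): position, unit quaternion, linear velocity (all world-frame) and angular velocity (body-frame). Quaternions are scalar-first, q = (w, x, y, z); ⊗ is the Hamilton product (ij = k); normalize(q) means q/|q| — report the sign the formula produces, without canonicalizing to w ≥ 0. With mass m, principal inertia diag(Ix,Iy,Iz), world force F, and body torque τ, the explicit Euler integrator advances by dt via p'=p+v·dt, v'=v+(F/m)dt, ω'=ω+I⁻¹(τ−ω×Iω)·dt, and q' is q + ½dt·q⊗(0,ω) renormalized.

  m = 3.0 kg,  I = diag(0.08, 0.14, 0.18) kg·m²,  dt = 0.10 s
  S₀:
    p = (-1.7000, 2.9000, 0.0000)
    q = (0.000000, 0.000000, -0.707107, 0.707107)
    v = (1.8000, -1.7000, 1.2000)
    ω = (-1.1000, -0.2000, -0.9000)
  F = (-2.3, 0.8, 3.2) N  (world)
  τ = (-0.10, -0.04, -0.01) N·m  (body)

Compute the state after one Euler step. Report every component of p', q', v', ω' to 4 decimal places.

p' = (-1.5200, 2.7300, 0.1200)
q' = (0.0247, 0.0388, -0.7441, 0.6665)
v' = (1.7233, -1.6733, 1.3067)
ω' = (-1.2340, -0.1579, -0.9129)

precession coupling ω×(Iω) = (0.0072, -0.0990, 0.0132)
α = I⁻¹(τ − ω×Iω) = (-1.3400, 0.4214, -0.1289)
ω' = ω + α·dt = (-1.2340, -0.1579, -0.9129)
2q̇ = q⊗(0,ω) = (0.4949749, 0.7778177, -0.7778177, -0.7778177)
updated quaternion q' = (0.0247, 0.0388, -0.7441, 0.6665)
p + v·dt = (-1.5200, 2.7300, 0.1200)
v' = v + a·dt = (1.7233, -1.6733, 1.3067)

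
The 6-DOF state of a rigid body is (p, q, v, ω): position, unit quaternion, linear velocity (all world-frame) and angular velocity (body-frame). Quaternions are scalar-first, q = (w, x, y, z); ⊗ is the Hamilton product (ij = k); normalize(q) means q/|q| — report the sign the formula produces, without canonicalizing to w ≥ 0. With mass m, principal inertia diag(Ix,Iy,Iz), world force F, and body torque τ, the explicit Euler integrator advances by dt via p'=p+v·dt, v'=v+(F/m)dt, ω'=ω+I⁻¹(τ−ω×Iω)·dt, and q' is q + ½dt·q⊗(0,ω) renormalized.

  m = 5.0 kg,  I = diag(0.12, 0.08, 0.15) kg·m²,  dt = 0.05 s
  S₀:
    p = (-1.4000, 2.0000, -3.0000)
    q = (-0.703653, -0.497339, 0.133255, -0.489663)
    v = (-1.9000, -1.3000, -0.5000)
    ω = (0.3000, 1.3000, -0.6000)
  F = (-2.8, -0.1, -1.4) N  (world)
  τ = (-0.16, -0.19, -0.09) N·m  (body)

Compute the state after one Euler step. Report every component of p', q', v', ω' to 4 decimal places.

p' = (-1.4950, 1.9350, -3.0250)
q' = (-0.7111, -0.4884, 0.0992, -0.4959)
v' = (-1.9280, -1.3010, -0.5140)
ω' = (0.2561, 1.1779, -0.6248)

gyro term ω×Iω = (-0.0546, 0.0054, -0.0156)
α = I⁻¹(τ − ω×Iω) = (-0.8783, -2.4425, -0.4960)
ω + α·dt = (0.2561, 1.1779, -0.6248)
2q̇ = q⊗(0,ω) = (-0.3178276, 0.3455130, -1.3600512, -0.2643254)
updated quaternion q' = (-0.7111, -0.4884, 0.0992, -0.4959)
a = F/m = (-0.5600, -0.0200, -0.2800)
p' = p + v·dt = (-1.4950, 1.9350, -3.0250)
new velocity v' = (-1.9280, -1.3010, -0.5140)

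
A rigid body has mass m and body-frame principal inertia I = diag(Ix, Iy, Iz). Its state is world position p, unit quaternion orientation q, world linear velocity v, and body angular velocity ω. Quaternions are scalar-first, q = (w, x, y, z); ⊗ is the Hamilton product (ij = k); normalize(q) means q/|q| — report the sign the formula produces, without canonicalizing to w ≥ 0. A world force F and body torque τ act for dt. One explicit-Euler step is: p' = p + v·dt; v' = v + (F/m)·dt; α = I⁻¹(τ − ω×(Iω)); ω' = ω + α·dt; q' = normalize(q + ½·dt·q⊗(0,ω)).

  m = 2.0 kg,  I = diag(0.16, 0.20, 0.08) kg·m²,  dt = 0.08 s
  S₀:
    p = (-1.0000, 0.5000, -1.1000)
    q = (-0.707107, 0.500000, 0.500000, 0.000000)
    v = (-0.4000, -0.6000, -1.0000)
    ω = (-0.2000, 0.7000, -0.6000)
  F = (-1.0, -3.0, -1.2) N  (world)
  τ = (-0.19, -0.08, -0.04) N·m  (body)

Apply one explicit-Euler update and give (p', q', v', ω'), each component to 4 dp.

α = I⁻¹(τ − ω×Iω) = (-1.5025, -0.4480, -0.4300)
new body rate ω' = (-0.3202, 0.6642, -0.6344)
Hamilton product q⊗(0,ω) = (-0.2500000, -0.1585786, -0.1949749, 0.8742642)
q' = normalize(q + ½dt·q⊗(0,ω)) = (-0.7166, 0.4933, 0.4919, 0.0349)
a = (-0.5000, -1.5000, -0.6000)
p' = p + v·dt = (-1.0320, 0.4520, -1.1800)
new velocity v' = (-0.4400, -0.7200, -1.0480)

p' = (-1.0320, 0.4520, -1.1800)
q' = (-0.7166, 0.4933, 0.4919, 0.0349)
v' = (-0.4400, -0.7200, -1.0480)
ω' = (-0.3202, 0.6642, -0.6344)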